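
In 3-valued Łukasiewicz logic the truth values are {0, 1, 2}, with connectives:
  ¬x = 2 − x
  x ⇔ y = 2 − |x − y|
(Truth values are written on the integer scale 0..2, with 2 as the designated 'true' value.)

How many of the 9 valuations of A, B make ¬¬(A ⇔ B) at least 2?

3

A = 0, B = 0 ↦ 2  ≥
A = 0, B = 1 ↦ 1  <
A = 0, B = 2 ↦ 0  <
A = 1, B = 0 ↦ 1  <
A = 1, B = 1 ↦ 2  ≥
A = 1, B = 2 ↦ 1  <
A = 2, B = 0 ↦ 0  <
A = 2, B = 1 ↦ 1  <
A = 2, B = 2 ↦ 2  ≥
So 3 of the 9 assignments meet the threshold.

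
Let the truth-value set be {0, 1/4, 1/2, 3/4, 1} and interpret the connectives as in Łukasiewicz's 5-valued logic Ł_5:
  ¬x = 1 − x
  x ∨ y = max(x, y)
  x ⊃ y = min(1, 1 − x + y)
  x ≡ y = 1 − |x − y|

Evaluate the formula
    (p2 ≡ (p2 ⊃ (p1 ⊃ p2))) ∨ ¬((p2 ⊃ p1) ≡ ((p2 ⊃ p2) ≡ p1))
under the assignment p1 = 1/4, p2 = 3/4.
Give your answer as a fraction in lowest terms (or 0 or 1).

3/4

p1 ⊃ p2 = 1/4 ⊃ 3/4 = 1
p2 ⊃ (p1 ⊃ p2) = 3/4 ⊃ 1 = 1
p2 ≡ (p2 ⊃ (p1 ⊃ p2)) = 3/4 ≡ 1 = 3/4
p2 ⊃ p1 = 3/4 ⊃ 1/4 = 1/2
p2 ⊃ p2 = 3/4 ⊃ 3/4 = 1
(p2 ⊃ p2) ≡ p1 = 1 ≡ 1/4 = 1/4
(p2 ⊃ p1) ≡ ((p2 ⊃ p2) ≡ p1) = 1/2 ≡ 1/4 = 3/4
¬((p2 ⊃ p1) ≡ ((p2 ⊃ p2) ≡ p1)) = ¬3/4 = 1/4
(p2 ≡ (p2 ⊃ (p1 ⊃ p2))) ∨ ¬((p2 ⊃ p1) ≡ ((p2 ⊃ p2) ≡ p1)) = 3/4 ∨ 1/4 = 3/4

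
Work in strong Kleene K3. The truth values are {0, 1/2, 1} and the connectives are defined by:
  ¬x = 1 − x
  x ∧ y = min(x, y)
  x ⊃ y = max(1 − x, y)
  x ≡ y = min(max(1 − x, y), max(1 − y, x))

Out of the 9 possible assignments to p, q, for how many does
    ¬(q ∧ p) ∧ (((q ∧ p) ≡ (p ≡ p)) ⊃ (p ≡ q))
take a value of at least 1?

p = 0, q = 0 ↦ 1  ≥
p = 0, q = 1/2 ↦ 1  ≥
p = 0, q = 1 ↦ 1  ≥
p = 1/2, q = 0 ↦ 1/2  <
p = 1/2, q = 1/2 ↦ 1/2  <
p = 1/2, q = 1 ↦ 1/2  <
p = 1, q = 0 ↦ 1  ≥
p = 1, q = 1/2 ↦ 1/2  <
p = 1, q = 1 ↦ 0  <
So 4 of the 9 assignments meet the threshold.

4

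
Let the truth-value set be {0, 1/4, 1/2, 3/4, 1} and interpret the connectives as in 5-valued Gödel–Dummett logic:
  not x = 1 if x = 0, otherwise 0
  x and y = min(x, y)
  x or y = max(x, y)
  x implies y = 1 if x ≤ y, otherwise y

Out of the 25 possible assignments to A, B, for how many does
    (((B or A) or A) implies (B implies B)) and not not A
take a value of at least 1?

value 1: 20 assignments (counts)
value 0: 5 assignments
So 20 of the 25 assignments meet the threshold.

20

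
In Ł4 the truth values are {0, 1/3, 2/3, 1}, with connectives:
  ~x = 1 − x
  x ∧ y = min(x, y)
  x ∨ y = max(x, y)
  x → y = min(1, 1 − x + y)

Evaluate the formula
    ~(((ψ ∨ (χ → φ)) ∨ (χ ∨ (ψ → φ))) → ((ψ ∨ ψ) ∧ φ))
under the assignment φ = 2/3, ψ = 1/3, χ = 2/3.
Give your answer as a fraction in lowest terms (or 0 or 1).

2/3

χ → φ = 2/3 → 2/3 = 1
ψ ∨ (χ → φ) = 1/3 ∨ 1 = 1
ψ → φ = 1/3 → 2/3 = 1
χ ∨ (ψ → φ) = 2/3 ∨ 1 = 1
(ψ ∨ (χ → φ)) ∨ (χ ∨ (ψ → φ)) = 1 ∨ 1 = 1
ψ ∨ ψ = 1/3 ∨ 1/3 = 1/3
(ψ ∨ ψ) ∧ φ = 1/3 ∧ 2/3 = 1/3
((ψ ∨ (χ → φ)) ∨ (χ ∨ (ψ → φ))) → ((ψ ∨ ψ) ∧ φ) = 1 → 1/3 = 1/3
~(((ψ ∨ (χ → φ)) ∨ (χ ∨ (ψ → φ))) → ((ψ ∨ ψ) ∧ φ)) = ~1/3 = 2/3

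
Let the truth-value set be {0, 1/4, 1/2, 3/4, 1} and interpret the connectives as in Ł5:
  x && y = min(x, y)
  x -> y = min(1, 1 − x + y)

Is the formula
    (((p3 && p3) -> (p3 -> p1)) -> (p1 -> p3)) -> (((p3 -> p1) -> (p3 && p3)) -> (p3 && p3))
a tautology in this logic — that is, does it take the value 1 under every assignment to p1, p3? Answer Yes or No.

Counterexample: take p1 = 0, p3 = 1/4.
p3 && p3 = 1/4 && 1/4 = 1/4
p3 -> p1 = 1/4 -> 0 = 3/4
(p3 && p3) -> (p3 -> p1) = 1/4 -> 3/4 = 1
p1 -> p3 = 0 -> 1/4 = 1
((p3 && p3) -> (p3 -> p1)) -> (p1 -> p3) = 1 -> 1 = 1
p3 -> p1 = 1/4 -> 0 = 3/4
p3 && p3 = 1/4 && 1/4 = 1/4
(p3 -> p1) -> (p3 && p3) = 3/4 -> 1/4 = 1/2
p3 && p3 = 1/4 && 1/4 = 1/4
((p3 -> p1) -> (p3 && p3)) -> (p3 && p3) = 1/2 -> 1/4 = 3/4
(((p3 && p3) -> (p3 -> p1)) -> (p1 -> p3)) -> (((p3 -> p1) -> (p3 && p3)) -> (p3 && p3)) = 1 -> 3/4 = 3/4
This gives 3/4 ≠ 1.

No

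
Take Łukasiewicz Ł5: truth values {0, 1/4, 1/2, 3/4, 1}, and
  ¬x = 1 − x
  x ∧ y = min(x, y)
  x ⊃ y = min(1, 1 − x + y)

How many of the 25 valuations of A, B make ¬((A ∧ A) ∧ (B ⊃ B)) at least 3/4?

10

value 1: 5 assignments (counts)
value 3/4: 5 assignments (counts)
value 1/2: 5 assignments
value 1/4: 5 assignments
value 0: 5 assignments
So 10 of the 25 assignments meet the threshold.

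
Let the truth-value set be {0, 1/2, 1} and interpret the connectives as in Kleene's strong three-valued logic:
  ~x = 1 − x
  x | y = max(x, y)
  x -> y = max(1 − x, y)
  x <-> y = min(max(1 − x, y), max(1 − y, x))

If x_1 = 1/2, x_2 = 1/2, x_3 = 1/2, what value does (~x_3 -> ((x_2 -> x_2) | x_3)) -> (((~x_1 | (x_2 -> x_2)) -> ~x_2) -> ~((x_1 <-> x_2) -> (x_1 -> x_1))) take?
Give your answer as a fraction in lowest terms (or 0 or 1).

~x_3 = ~1/2 = 1/2
x_2 -> x_2 = 1/2 -> 1/2 = 1/2
(x_2 -> x_2) | x_3 = 1/2 | 1/2 = 1/2
~x_3 -> ((x_2 -> x_2) | x_3) = 1/2 -> 1/2 = 1/2
~x_1 = ~1/2 = 1/2
x_2 -> x_2 = 1/2 -> 1/2 = 1/2
~x_1 | (x_2 -> x_2) = 1/2 | 1/2 = 1/2
~x_2 = ~1/2 = 1/2
(~x_1 | (x_2 -> x_2)) -> ~x_2 = 1/2 -> 1/2 = 1/2
x_1 <-> x_2 = 1/2 <-> 1/2 = 1/2
x_1 -> x_1 = 1/2 -> 1/2 = 1/2
(x_1 <-> x_2) -> (x_1 -> x_1) = 1/2 -> 1/2 = 1/2
~((x_1 <-> x_2) -> (x_1 -> x_1)) = ~1/2 = 1/2
((~x_1 | (x_2 -> x_2)) -> ~x_2) -> ~((x_1 <-> x_2) -> (x_1 -> x_1)) = 1/2 -> 1/2 = 1/2
(~x_3 -> ((x_2 -> x_2) | x_3)) -> (((~x_1 | (x_2 -> x_2)) -> ~x_2) -> ~((x_1 <-> x_2) -> (x_1 -> x_1))) = 1/2 -> 1/2 = 1/2

1/2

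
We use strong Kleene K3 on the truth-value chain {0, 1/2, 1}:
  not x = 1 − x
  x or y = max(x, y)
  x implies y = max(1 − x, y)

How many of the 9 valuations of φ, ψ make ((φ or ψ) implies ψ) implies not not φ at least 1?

3

φ = 0, ψ = 0 ↦ 0  <
φ = 0, ψ = 1/2 ↦ 1/2  <
φ = 0, ψ = 1 ↦ 0  <
φ = 1/2, ψ = 0 ↦ 1/2  <
φ = 1/2, ψ = 1/2 ↦ 1/2  <
φ = 1/2, ψ = 1 ↦ 1/2  <
φ = 1, ψ = 0 ↦ 1  ≥
φ = 1, ψ = 1/2 ↦ 1  ≥
φ = 1, ψ = 1 ↦ 1  ≥
So 3 of the 9 assignments meet the threshold.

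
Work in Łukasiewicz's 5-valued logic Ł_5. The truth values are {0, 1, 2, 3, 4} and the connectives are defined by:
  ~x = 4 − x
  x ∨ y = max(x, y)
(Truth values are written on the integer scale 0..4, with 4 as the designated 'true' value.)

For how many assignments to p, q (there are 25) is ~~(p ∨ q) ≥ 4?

value 4: 9 assignments (counts)
value 3: 7 assignments
value 2: 5 assignments
value 1: 3 assignments
value 0: 1 assignment
So 9 of the 25 assignments meet the threshold.

9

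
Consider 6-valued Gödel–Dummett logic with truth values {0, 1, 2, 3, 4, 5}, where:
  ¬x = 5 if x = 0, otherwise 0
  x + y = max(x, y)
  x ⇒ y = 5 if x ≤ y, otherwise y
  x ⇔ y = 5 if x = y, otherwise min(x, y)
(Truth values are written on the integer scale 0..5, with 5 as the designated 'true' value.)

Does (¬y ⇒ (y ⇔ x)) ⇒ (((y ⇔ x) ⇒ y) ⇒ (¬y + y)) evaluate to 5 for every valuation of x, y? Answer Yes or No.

Counterexample: take x = 0, y = 1.
¬y = ¬1 = 0
y ⇔ x = 1 ⇔ 0 = 0
¬y ⇒ (y ⇔ x) = 0 ⇒ 0 = 5
y ⇔ x = 1 ⇔ 0 = 0
(y ⇔ x) ⇒ y = 0 ⇒ 1 = 5
¬y = ¬1 = 0
¬y + y = 0 + 1 = 1
((y ⇔ x) ⇒ y) ⇒ (¬y + y) = 5 ⇒ 1 = 1
(¬y ⇒ (y ⇔ x)) ⇒ (((y ⇔ x) ⇒ y) ⇒ (¬y + y)) = 5 ⇒ 1 = 1
This gives 1 ≠ 5.

No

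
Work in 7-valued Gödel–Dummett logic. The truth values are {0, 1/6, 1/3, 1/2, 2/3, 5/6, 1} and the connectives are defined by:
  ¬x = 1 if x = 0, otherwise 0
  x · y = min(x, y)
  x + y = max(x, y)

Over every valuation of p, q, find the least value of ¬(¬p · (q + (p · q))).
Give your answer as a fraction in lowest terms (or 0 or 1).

Take p = 0, q = 1/6:
¬p = ¬0 = 1
p · q = 0 · 1/6 = 0
q + (p · q) = 1/6 + 0 = 1/6
¬p · (q + (p · q)) = 1 · 1/6 = 1/6
¬(¬p · (q + (p · q))) = ¬1/6 = 0
No assignment yields a value below 0, so this is the minimum.

0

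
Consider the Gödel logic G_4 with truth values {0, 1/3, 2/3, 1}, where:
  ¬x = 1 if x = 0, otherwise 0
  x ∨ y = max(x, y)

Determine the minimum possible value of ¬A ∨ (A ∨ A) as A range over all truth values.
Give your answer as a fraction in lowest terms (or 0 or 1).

1/3

Take A = 1/3:
¬A = ¬1/3 = 0
A ∨ A = 1/3 ∨ 1/3 = 1/3
¬A ∨ (A ∨ A) = 0 ∨ 1/3 = 1/3
No assignment yields a value below 1/3, so this is the minimum.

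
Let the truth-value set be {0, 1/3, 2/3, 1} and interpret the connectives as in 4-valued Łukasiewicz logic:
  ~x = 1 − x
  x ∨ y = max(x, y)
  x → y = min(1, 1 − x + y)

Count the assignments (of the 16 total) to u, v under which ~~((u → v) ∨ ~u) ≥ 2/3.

13

u = 0, v = 0 ↦ 1  ≥
u = 0, v = 1/3 ↦ 1  ≥
u = 0, v = 2/3 ↦ 1  ≥
u = 0, v = 1 ↦ 1  ≥
u = 1/3, v = 0 ↦ 2/3  ≥
u = 1/3, v = 1/3 ↦ 1  ≥
u = 1/3, v = 2/3 ↦ 1  ≥
u = 1/3, v = 1 ↦ 1  ≥
u = 2/3, v = 0 ↦ 1/3  <
u = 2/3, v = 1/3 ↦ 2/3  ≥
u = 2/3, v = 2/3 ↦ 1  ≥
u = 2/3, v = 1 ↦ 1  ≥
u = 1, v = 0 ↦ 0  <
u = 1, v = 1/3 ↦ 1/3  <
u = 1, v = 2/3 ↦ 2/3  ≥
u = 1, v = 1 ↦ 1  ≥
So 13 of the 16 assignments meet the threshold.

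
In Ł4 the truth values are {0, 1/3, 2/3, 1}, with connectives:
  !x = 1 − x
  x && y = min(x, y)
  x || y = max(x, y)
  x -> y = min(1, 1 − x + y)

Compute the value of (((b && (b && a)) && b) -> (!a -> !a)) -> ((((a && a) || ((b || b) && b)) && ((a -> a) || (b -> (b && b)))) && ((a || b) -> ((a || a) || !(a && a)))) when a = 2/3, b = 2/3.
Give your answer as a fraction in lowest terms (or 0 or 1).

b && a = 2/3 && 2/3 = 2/3
b && (b && a) = 2/3 && 2/3 = 2/3
(b && (b && a)) && b = 2/3 && 2/3 = 2/3
!a = !2/3 = 1/3
!a = !2/3 = 1/3
!a -> !a = 1/3 -> 1/3 = 1
((b && (b && a)) && b) -> (!a -> !a) = 2/3 -> 1 = 1
a && a = 2/3 && 2/3 = 2/3
b || b = 2/3 || 2/3 = 2/3
(b || b) && b = 2/3 && 2/3 = 2/3
(a && a) || ((b || b) && b) = 2/3 || 2/3 = 2/3
a -> a = 2/3 -> 2/3 = 1
b && b = 2/3 && 2/3 = 2/3
b -> (b && b) = 2/3 -> 2/3 = 1
(a -> a) || (b -> (b && b)) = 1 || 1 = 1
((a && a) || ((b || b) && b)) && ((a -> a) || (b -> (b && b))) = 2/3 && 1 = 2/3
a || b = 2/3 || 2/3 = 2/3
a || a = 2/3 || 2/3 = 2/3
a && a = 2/3 && 2/3 = 2/3
!(a && a) = !2/3 = 1/3
(a || a) || !(a && a) = 2/3 || 1/3 = 2/3
(a || b) -> ((a || a) || !(a && a)) = 2/3 -> 2/3 = 1
(((a && a) || ((b || b) && b)) && ((a -> a) || (b -> (b && b)))) && ((a || b) -> ((a || a) || !(a && a))) = 2/3 && 1 = 2/3
(((b && (b && a)) && b) -> (!a -> !a)) -> ((((a && a) || ((b || b) && b)) && ((a -> a) || (b -> (b && b)))) && ((a || b) -> ((a || a) || !(a && a)))) = 1 -> 2/3 = 2/3

2/3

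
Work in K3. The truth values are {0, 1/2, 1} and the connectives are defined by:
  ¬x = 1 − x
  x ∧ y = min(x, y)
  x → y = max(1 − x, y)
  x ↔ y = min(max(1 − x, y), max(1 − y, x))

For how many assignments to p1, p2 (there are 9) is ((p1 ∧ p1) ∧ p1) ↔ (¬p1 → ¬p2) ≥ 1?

p1 = 0, p2 = 0 ↦ 0  <
p1 = 0, p2 = 1/2 ↦ 1/2  <
p1 = 0, p2 = 1 ↦ 1  ≥
p1 = 1/2, p2 = 0 ↦ 1/2  <
p1 = 1/2, p2 = 1/2 ↦ 1/2  <
p1 = 1/2, p2 = 1 ↦ 1/2  <
p1 = 1, p2 = 0 ↦ 1  ≥
p1 = 1, p2 = 1/2 ↦ 1  ≥
p1 = 1, p2 = 1 ↦ 1  ≥
So 4 of the 9 assignments meet the threshold.

4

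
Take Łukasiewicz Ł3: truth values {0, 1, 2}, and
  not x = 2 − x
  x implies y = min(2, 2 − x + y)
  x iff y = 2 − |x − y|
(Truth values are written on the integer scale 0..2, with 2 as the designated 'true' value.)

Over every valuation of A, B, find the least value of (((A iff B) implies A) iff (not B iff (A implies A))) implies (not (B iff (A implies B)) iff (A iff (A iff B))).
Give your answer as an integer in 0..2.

1

Take A = 1, B = 0:
A iff B = 1 iff 0 = 1
(A iff B) implies A = 1 implies 1 = 2
not B = not 0 = 2
A implies A = 1 implies 1 = 2
not B iff (A implies A) = 2 iff 2 = 2
((A iff B) implies A) iff (not B iff (A implies A)) = 2 iff 2 = 2
A implies B = 1 implies 0 = 1
B iff (A implies B) = 0 iff 1 = 1
not (B iff (A implies B)) = not 1 = 1
A iff B = 1 iff 0 = 1
A iff (A iff B) = 1 iff 1 = 2
not (B iff (A implies B)) iff (A iff (A iff B)) = 1 iff 2 = 1
(((A iff B) implies A) iff (not B iff (A implies A))) implies (not (B iff (A implies B)) iff (A iff (A iff B))) = 2 implies 1 = 1
No assignment yields a value below 1, so this is the minimum.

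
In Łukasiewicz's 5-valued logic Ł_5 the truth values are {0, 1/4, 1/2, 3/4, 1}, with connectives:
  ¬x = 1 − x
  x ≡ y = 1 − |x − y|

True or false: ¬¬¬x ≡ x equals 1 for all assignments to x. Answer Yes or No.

No

Counterexample: take x = 0.
¬x = ¬0 = 1
¬¬x = ¬1 = 0
¬¬¬x = ¬0 = 1
¬¬¬x ≡ x = 1 ≡ 0 = 0
This gives 0 ≠ 1.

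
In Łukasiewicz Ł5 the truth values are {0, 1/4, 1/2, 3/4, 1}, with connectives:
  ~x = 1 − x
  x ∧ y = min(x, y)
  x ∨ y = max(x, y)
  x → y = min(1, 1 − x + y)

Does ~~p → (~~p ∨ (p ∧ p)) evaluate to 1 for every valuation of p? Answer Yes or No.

Yes

p = 0 ↦ 1
p = 1/4 ↦ 1
p = 1/2 ↦ 1
p = 3/4 ↦ 1
p = 1 ↦ 1
Every assignment gives a value ≥ 1.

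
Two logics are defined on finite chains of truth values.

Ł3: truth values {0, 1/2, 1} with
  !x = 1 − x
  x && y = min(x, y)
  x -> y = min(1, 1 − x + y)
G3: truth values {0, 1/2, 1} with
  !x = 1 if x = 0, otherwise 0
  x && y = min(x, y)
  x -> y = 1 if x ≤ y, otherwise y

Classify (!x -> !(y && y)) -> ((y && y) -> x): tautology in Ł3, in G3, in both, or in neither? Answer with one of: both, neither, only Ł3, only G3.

In Ł3: every assignment gives 1 — tautology.
In G3: at x = 1/2, y = 1 the value is 1/2 — not a tautology.

only Ł3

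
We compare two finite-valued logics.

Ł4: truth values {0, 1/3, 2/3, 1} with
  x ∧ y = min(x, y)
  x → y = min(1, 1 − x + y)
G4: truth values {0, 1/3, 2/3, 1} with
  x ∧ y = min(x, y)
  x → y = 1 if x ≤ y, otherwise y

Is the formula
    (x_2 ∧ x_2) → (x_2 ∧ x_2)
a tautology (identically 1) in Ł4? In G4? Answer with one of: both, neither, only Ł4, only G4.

both

In Ł4: every assignment gives 1 — tautology.
In G4: every assignment gives 1 — tautology.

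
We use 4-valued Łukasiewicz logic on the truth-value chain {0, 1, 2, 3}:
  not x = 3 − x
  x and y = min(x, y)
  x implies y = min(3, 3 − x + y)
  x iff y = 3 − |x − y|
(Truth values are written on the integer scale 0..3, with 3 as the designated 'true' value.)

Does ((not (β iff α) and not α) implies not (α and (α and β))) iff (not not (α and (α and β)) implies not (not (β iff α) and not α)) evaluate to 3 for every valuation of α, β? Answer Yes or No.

Yes

α = 0, β = 0 ↦ 3
α = 0, β = 1 ↦ 3
α = 0, β = 2 ↦ 3
α = 0, β = 3 ↦ 3
α = 1, β = 0 ↦ 3
α = 1, β = 1 ↦ 3
α = 1, β = 2 ↦ 3
α = 1, β = 3 ↦ 3
α = 2, β = 0 ↦ 3
α = 2, β = 1 ↦ 3
α = 2, β = 2 ↦ 3
α = 2, β = 3 ↦ 3
α = 3, β = 0 ↦ 3
α = 3, β = 1 ↦ 3
α = 3, β = 2 ↦ 3
α = 3, β = 3 ↦ 3
Every assignment gives a value ≥ 3.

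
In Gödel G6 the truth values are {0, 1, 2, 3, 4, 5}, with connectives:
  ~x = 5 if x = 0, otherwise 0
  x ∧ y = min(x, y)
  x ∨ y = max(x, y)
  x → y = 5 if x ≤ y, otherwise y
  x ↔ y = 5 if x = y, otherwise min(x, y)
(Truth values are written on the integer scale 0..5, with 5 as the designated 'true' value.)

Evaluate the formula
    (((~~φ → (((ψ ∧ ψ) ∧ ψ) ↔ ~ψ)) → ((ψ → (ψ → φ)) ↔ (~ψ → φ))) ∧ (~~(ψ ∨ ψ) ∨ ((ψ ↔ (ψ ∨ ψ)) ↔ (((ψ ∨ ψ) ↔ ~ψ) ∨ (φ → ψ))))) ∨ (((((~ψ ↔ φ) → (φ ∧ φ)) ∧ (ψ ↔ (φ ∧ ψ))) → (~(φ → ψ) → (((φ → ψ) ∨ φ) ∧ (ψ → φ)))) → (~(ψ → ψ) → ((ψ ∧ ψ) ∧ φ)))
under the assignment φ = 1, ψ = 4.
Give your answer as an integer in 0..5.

~φ = ~1 = 0
~~φ = ~0 = 5
ψ ∧ ψ = 4 ∧ 4 = 4
(ψ ∧ ψ) ∧ ψ = 4 ∧ 4 = 4
~ψ = ~4 = 0
((ψ ∧ ψ) ∧ ψ) ↔ ~ψ = 4 ↔ 0 = 0
~~φ → (((ψ ∧ ψ) ∧ ψ) ↔ ~ψ) = 5 → 0 = 0
ψ → φ = 4 → 1 = 1
ψ → (ψ → φ) = 4 → 1 = 1
~ψ = ~4 = 0
~ψ → φ = 0 → 1 = 5
(ψ → (ψ → φ)) ↔ (~ψ → φ) = 1 ↔ 5 = 1
(~~φ → (((ψ ∧ ψ) ∧ ψ) ↔ ~ψ)) → ((ψ → (ψ → φ)) ↔ (~ψ → φ)) = 0 → 1 = 5
ψ ∨ ψ = 4 ∨ 4 = 4
~(ψ ∨ ψ) = ~4 = 0
~~(ψ ∨ ψ) = ~0 = 5
ψ ∨ ψ = 4 ∨ 4 = 4
ψ ↔ (ψ ∨ ψ) = 4 ↔ 4 = 5
ψ ∨ ψ = 4 ∨ 4 = 4
~ψ = ~4 = 0
(ψ ∨ ψ) ↔ ~ψ = 4 ↔ 0 = 0
φ → ψ = 1 → 4 = 5
((ψ ∨ ψ) ↔ ~ψ) ∨ (φ → ψ) = 0 ∨ 5 = 5
(ψ ↔ (ψ ∨ ψ)) ↔ (((ψ ∨ ψ) ↔ ~ψ) ∨ (φ → ψ)) = 5 ↔ 5 = 5
~~(ψ ∨ ψ) ∨ ((ψ ↔ (ψ ∨ ψ)) ↔ (((ψ ∨ ψ) ↔ ~ψ) ∨ (φ → ψ))) = 5 ∨ 5 = 5
((~~φ → (((ψ ∧ ψ) ∧ ψ) ↔ ~ψ)) → ((ψ → (ψ → φ)) ↔ (~ψ → φ))) ∧ (~~(ψ ∨ ψ) ∨ ((ψ ↔ (ψ ∨ ψ)) ↔ (((ψ ∨ ψ) ↔ ~ψ) ∨ (φ → ψ)))) = 5 ∧ 5 = 5
~ψ = ~4 = 0
~ψ ↔ φ = 0 ↔ 1 = 0
φ ∧ φ = 1 ∧ 1 = 1
(~ψ ↔ φ) → (φ ∧ φ) = 0 → 1 = 5
φ ∧ ψ = 1 ∧ 4 = 1
ψ ↔ (φ ∧ ψ) = 4 ↔ 1 = 1
((~ψ ↔ φ) → (φ ∧ φ)) ∧ (ψ ↔ (φ ∧ ψ)) = 5 ∧ 1 = 1
φ → ψ = 1 → 4 = 5
~(φ → ψ) = ~5 = 0
φ → ψ = 1 → 4 = 5
(φ → ψ) ∨ φ = 5 ∨ 1 = 5
ψ → φ = 4 → 1 = 1
((φ → ψ) ∨ φ) ∧ (ψ → φ) = 5 ∧ 1 = 1
~(φ → ψ) → (((φ → ψ) ∨ φ) ∧ (ψ → φ)) = 0 → 1 = 5
(((~ψ ↔ φ) → (φ ∧ φ)) ∧ (ψ ↔ (φ ∧ ψ))) → (~(φ → ψ) → (((φ → ψ) ∨ φ) ∧ (ψ → φ))) = 1 → 5 = 5
ψ → ψ = 4 → 4 = 5
~(ψ → ψ) = ~5 = 0
ψ ∧ ψ = 4 ∧ 4 = 4
(ψ ∧ ψ) ∧ φ = 4 ∧ 1 = 1
~(ψ → ψ) → ((ψ ∧ ψ) ∧ φ) = 0 → 1 = 5
((((~ψ ↔ φ) → (φ ∧ φ)) ∧ (ψ ↔ (φ ∧ ψ))) → (~(φ → ψ) → (((φ → ψ) ∨ φ) ∧ (ψ → φ)))) → (~(ψ → ψ) → ((ψ ∧ ψ) ∧ φ)) = 5 → 5 = 5
(((~~φ → (((ψ ∧ ψ) ∧ ψ) ↔ ~ψ)) → ((ψ → (ψ → φ)) ↔ (~ψ → φ))) ∧ (~~(ψ ∨ ψ) ∨ ((ψ ↔ (ψ ∨ ψ)) ↔ (((ψ ∨ ψ) ↔ ~ψ) ∨ (φ → ψ))))) ∨ (((((~ψ ↔ φ) → (φ ∧ φ)) ∧ (ψ ↔ (φ ∧ ψ))) → (~(φ → ψ) → (((φ → ψ) ∨ φ) ∧ (ψ → φ)))) → (~(ψ → ψ) → ((ψ ∧ ψ) ∧ φ))) = 5 ∨ 5 = 5

5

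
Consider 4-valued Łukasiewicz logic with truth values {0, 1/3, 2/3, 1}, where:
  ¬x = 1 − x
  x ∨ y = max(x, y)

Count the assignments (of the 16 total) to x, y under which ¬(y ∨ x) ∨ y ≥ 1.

5

x = 0, y = 0 ↦ 1  ≥
x = 0, y = 1/3 ↦ 2/3  <
x = 0, y = 2/3 ↦ 2/3  <
x = 0, y = 1 ↦ 1  ≥
x = 1/3, y = 0 ↦ 2/3  <
x = 1/3, y = 1/3 ↦ 2/3  <
x = 1/3, y = 2/3 ↦ 2/3  <
x = 1/3, y = 1 ↦ 1  ≥
x = 2/3, y = 0 ↦ 1/3  <
x = 2/3, y = 1/3 ↦ 1/3  <
x = 2/3, y = 2/3 ↦ 2/3  <
x = 2/3, y = 1 ↦ 1  ≥
x = 1, y = 0 ↦ 0  <
x = 1, y = 1/3 ↦ 1/3  <
x = 1, y = 2/3 ↦ 2/3  <
x = 1, y = 1 ↦ 1  ≥
So 5 of the 16 assignments meet the threshold.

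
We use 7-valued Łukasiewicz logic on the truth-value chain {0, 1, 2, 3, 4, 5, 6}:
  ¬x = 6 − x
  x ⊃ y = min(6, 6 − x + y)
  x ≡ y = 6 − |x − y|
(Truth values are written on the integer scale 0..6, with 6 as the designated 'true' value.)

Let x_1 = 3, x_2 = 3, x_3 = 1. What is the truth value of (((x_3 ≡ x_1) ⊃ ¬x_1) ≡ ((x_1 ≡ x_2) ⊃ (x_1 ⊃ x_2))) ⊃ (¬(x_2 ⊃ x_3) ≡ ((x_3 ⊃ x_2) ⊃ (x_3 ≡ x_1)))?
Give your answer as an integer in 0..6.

5

x_3 ≡ x_1 = 1 ≡ 3 = 4
¬x_1 = ¬3 = 3
(x_3 ≡ x_1) ⊃ ¬x_1 = 4 ⊃ 3 = 5
x_1 ≡ x_2 = 3 ≡ 3 = 6
x_1 ⊃ x_2 = 3 ⊃ 3 = 6
(x_1 ≡ x_2) ⊃ (x_1 ⊃ x_2) = 6 ⊃ 6 = 6
((x_3 ≡ x_1) ⊃ ¬x_1) ≡ ((x_1 ≡ x_2) ⊃ (x_1 ⊃ x_2)) = 5 ≡ 6 = 5
x_2 ⊃ x_3 = 3 ⊃ 1 = 4
¬(x_2 ⊃ x_3) = ¬4 = 2
x_3 ⊃ x_2 = 1 ⊃ 3 = 6
x_3 ≡ x_1 = 1 ≡ 3 = 4
(x_3 ⊃ x_2) ⊃ (x_3 ≡ x_1) = 6 ⊃ 4 = 4
¬(x_2 ⊃ x_3) ≡ ((x_3 ⊃ x_2) ⊃ (x_3 ≡ x_1)) = 2 ≡ 4 = 4
(((x_3 ≡ x_1) ⊃ ¬x_1) ≡ ((x_1 ≡ x_2) ⊃ (x_1 ⊃ x_2))) ⊃ (¬(x_2 ⊃ x_3) ≡ ((x_3 ⊃ x_2) ⊃ (x_3 ≡ x_1))) = 5 ⊃ 4 = 5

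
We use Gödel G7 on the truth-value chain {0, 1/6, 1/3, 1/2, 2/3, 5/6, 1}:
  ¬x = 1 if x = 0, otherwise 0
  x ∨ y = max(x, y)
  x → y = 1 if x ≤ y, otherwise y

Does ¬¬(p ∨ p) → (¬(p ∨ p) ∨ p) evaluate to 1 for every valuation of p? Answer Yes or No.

Counterexample: take p = 1/6.
p ∨ p = 1/6 ∨ 1/6 = 1/6
¬(p ∨ p) = ¬1/6 = 0
¬¬(p ∨ p) = ¬0 = 1
p ∨ p = 1/6 ∨ 1/6 = 1/6
¬(p ∨ p) = ¬1/6 = 0
¬(p ∨ p) ∨ p = 0 ∨ 1/6 = 1/6
¬¬(p ∨ p) → (¬(p ∨ p) ∨ p) = 1 → 1/6 = 1/6
This gives 1/6 ≠ 1.

No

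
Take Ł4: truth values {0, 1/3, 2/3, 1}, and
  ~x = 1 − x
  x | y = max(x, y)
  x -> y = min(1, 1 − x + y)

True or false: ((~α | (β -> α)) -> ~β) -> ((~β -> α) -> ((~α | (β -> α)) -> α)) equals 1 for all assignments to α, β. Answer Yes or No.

Yes

α = 0, β = 0 ↦ 1
α = 0, β = 1/3 ↦ 1
α = 0, β = 2/3 ↦ 1
α = 0, β = 1 ↦ 1
α = 1/3, β = 0 ↦ 1
α = 1/3, β = 1/3 ↦ 1
α = 1/3, β = 2/3 ↦ 1
α = 1/3, β = 1 ↦ 1
α = 2/3, β = 0 ↦ 1
α = 2/3, β = 1/3 ↦ 1
α = 2/3, β = 2/3 ↦ 1
α = 2/3, β = 1 ↦ 1
α = 1, β = 0 ↦ 1
α = 1, β = 1/3 ↦ 1
α = 1, β = 2/3 ↦ 1
α = 1, β = 1 ↦ 1
Every assignment gives a value ≥ 1.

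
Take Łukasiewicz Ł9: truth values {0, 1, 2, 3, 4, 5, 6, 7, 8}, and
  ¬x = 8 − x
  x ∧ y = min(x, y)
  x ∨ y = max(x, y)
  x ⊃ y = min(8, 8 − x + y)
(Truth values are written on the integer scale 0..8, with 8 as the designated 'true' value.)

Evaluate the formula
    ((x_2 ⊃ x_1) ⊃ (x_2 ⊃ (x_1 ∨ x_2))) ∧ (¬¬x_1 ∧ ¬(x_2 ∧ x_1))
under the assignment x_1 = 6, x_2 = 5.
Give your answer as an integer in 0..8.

x_2 ⊃ x_1 = 5 ⊃ 6 = 8
x_1 ∨ x_2 = 6 ∨ 5 = 6
x_2 ⊃ (x_1 ∨ x_2) = 5 ⊃ 6 = 8
(x_2 ⊃ x_1) ⊃ (x_2 ⊃ (x_1 ∨ x_2)) = 8 ⊃ 8 = 8
¬x_1 = ¬6 = 2
¬¬x_1 = ¬2 = 6
x_2 ∧ x_1 = 5 ∧ 6 = 5
¬(x_2 ∧ x_1) = ¬5 = 3
¬¬x_1 ∧ ¬(x_2 ∧ x_1) = 6 ∧ 3 = 3
((x_2 ⊃ x_1) ⊃ (x_2 ⊃ (x_1 ∨ x_2))) ∧ (¬¬x_1 ∧ ¬(x_2 ∧ x_1)) = 8 ∧ 3 = 3

3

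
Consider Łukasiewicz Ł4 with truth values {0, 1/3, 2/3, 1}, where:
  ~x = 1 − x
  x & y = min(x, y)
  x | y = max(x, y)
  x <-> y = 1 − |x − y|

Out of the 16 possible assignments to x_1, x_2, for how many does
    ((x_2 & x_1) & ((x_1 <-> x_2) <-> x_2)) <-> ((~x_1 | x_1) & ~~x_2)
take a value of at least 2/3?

x_1 = 0, x_2 = 0 ↦ 1  ≥
x_1 = 0, x_2 = 1/3 ↦ 2/3  ≥
x_1 = 0, x_2 = 2/3 ↦ 1/3  <
x_1 = 0, x_2 = 1 ↦ 0  <
x_1 = 1/3, x_2 = 0 ↦ 1  ≥
x_1 = 1/3, x_2 = 1/3 ↦ 1  ≥
x_1 = 1/3, x_2 = 2/3 ↦ 2/3  ≥
x_1 = 1/3, x_2 = 1 ↦ 2/3  ≥
x_1 = 2/3, x_2 = 0 ↦ 1  ≥
x_1 = 2/3, x_2 = 1/3 ↦ 1  ≥
x_1 = 2/3, x_2 = 2/3 ↦ 1  ≥
x_1 = 2/3, x_2 = 1 ↦ 1  ≥
x_1 = 1, x_2 = 0 ↦ 1  ≥
x_1 = 1, x_2 = 1/3 ↦ 1  ≥
x_1 = 1, x_2 = 2/3 ↦ 1  ≥
x_1 = 1, x_2 = 1 ↦ 1  ≥
So 14 of the 16 assignments meet the threshold.

14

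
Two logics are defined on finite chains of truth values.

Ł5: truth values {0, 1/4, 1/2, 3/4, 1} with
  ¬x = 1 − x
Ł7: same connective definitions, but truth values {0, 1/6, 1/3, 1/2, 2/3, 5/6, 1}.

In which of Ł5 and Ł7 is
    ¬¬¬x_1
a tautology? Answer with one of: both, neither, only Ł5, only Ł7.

neither

In Ł5: at x_1 = 1/4 the value is 3/4 — not a tautology.
In Ł7: at x_1 = 1/6 the value is 5/6 — not a tautology.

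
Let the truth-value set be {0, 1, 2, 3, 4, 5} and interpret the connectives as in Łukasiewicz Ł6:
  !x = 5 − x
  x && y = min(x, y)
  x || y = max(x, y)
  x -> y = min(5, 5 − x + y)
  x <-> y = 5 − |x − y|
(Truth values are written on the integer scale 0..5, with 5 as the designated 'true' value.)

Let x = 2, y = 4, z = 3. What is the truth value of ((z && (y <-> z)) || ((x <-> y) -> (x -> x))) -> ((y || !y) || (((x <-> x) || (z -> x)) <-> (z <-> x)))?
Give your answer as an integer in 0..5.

y <-> z = 4 <-> 3 = 4
z && (y <-> z) = 3 && 4 = 3
x <-> y = 2 <-> 4 = 3
x -> x = 2 -> 2 = 5
(x <-> y) -> (x -> x) = 3 -> 5 = 5
(z && (y <-> z)) || ((x <-> y) -> (x -> x)) = 3 || 5 = 5
!y = !4 = 1
y || !y = 4 || 1 = 4
x <-> x = 2 <-> 2 = 5
z -> x = 3 -> 2 = 4
(x <-> x) || (z -> x) = 5 || 4 = 5
z <-> x = 3 <-> 2 = 4
((x <-> x) || (z -> x)) <-> (z <-> x) = 5 <-> 4 = 4
(y || !y) || (((x <-> x) || (z -> x)) <-> (z <-> x)) = 4 || 4 = 4
((z && (y <-> z)) || ((x <-> y) -> (x -> x))) -> ((y || !y) || (((x <-> x) || (z -> x)) <-> (z <-> x))) = 5 -> 4 = 4

4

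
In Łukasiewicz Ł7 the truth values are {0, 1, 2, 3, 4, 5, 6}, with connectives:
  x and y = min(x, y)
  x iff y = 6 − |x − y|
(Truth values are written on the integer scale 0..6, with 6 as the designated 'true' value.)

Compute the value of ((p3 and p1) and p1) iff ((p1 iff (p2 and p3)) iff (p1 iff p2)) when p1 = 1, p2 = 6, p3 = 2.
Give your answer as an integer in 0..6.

p3 and p1 = 2 and 1 = 1
(p3 and p1) and p1 = 1 and 1 = 1
p2 and p3 = 6 and 2 = 2
p1 iff (p2 and p3) = 1 iff 2 = 5
p1 iff p2 = 1 iff 6 = 1
(p1 iff (p2 and p3)) iff (p1 iff p2) = 5 iff 1 = 2
((p3 and p1) and p1) iff ((p1 iff (p2 and p3)) iff (p1 iff p2)) = 1 iff 2 = 5

5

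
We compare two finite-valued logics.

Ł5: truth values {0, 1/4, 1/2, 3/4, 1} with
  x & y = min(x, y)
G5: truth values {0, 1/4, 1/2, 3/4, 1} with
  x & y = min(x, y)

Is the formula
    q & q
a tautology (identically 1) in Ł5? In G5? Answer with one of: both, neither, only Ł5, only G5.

In Ł5: at q = 0 the value is 0 — not a tautology.
In G5: at q = 0 the value is 0 — not a tautology.

neither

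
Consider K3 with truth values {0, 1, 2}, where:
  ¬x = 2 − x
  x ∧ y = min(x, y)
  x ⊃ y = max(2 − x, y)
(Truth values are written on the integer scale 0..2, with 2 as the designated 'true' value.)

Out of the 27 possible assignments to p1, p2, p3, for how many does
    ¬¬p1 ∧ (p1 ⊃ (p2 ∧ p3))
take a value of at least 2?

value 2: 1 assignment (counts)
value 1: 12 assignments
value 0: 14 assignments
So 1 of the 27 assignments meets the threshold.

1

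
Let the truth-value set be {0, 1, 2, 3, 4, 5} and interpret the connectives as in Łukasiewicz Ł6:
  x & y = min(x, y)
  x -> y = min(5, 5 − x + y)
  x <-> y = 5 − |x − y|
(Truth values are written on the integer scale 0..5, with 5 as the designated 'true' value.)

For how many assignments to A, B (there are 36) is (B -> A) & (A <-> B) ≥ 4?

value 5: 6 assignments (counts)
value 4: 10 assignments (counts)
value 3: 8 assignments
value 2: 6 assignments
value 1: 4 assignments
value 0: 2 assignments
So 16 of the 36 assignments meet the threshold.

16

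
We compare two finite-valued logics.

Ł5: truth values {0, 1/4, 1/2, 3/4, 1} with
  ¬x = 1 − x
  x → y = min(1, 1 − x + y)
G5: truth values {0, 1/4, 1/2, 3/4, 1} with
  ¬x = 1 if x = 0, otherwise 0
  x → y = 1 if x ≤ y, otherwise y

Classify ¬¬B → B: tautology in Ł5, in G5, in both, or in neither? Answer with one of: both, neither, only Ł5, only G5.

only Ł5

In Ł5: every assignment gives 1 — tautology.
In G5: at B = 1/4 the value is 1/4 — not a tautology.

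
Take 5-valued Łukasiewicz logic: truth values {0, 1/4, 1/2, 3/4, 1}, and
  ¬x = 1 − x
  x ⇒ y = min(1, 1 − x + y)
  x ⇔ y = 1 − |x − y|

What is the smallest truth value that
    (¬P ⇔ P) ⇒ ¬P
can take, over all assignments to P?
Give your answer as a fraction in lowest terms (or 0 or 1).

Take P = 1/2:
¬P = ¬1/2 = 1/2
¬P ⇔ P = 1/2 ⇔ 1/2 = 1
¬P = ¬1/2 = 1/2
(¬P ⇔ P) ⇒ ¬P = 1 ⇒ 1/2 = 1/2
No assignment yields a value below 1/2, so this is the minimum.

1/2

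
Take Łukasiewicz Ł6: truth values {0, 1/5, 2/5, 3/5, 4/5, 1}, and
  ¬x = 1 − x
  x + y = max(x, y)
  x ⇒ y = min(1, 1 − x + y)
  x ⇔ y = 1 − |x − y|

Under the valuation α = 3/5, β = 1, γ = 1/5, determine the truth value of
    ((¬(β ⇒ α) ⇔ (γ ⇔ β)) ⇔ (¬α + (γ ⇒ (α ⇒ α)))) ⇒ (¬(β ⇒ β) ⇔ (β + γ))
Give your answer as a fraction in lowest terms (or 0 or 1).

1/5

β ⇒ α = 1 ⇒ 3/5 = 3/5
¬(β ⇒ α) = ¬3/5 = 2/5
γ ⇔ β = 1/5 ⇔ 1 = 1/5
¬(β ⇒ α) ⇔ (γ ⇔ β) = 2/5 ⇔ 1/5 = 4/5
¬α = ¬3/5 = 2/5
α ⇒ α = 3/5 ⇒ 3/5 = 1
γ ⇒ (α ⇒ α) = 1/5 ⇒ 1 = 1
¬α + (γ ⇒ (α ⇒ α)) = 2/5 + 1 = 1
(¬(β ⇒ α) ⇔ (γ ⇔ β)) ⇔ (¬α + (γ ⇒ (α ⇒ α))) = 4/5 ⇔ 1 = 4/5
β ⇒ β = 1 ⇒ 1 = 1
¬(β ⇒ β) = ¬1 = 0
β + γ = 1 + 1/5 = 1
¬(β ⇒ β) ⇔ (β + γ) = 0 ⇔ 1 = 0
((¬(β ⇒ α) ⇔ (γ ⇔ β)) ⇔ (¬α + (γ ⇒ (α ⇒ α)))) ⇒ (¬(β ⇒ β) ⇔ (β + γ)) = 4/5 ⇒ 0 = 1/5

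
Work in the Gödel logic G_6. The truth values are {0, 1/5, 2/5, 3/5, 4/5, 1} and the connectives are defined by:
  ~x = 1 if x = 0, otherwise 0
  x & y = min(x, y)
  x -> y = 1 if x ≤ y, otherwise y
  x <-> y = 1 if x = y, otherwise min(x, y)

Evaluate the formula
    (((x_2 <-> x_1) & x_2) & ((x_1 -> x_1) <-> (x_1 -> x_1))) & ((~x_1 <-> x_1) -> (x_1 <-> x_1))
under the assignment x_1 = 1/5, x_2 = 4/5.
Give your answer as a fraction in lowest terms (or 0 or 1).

x_2 <-> x_1 = 4/5 <-> 1/5 = 1/5
(x_2 <-> x_1) & x_2 = 1/5 & 4/5 = 1/5
x_1 -> x_1 = 1/5 -> 1/5 = 1
x_1 -> x_1 = 1/5 -> 1/5 = 1
(x_1 -> x_1) <-> (x_1 -> x_1) = 1 <-> 1 = 1
((x_2 <-> x_1) & x_2) & ((x_1 -> x_1) <-> (x_1 -> x_1)) = 1/5 & 1 = 1/5
~x_1 = ~1/5 = 0
~x_1 <-> x_1 = 0 <-> 1/5 = 0
x_1 <-> x_1 = 1/5 <-> 1/5 = 1
(~x_1 <-> x_1) -> (x_1 <-> x_1) = 0 -> 1 = 1
(((x_2 <-> x_1) & x_2) & ((x_1 -> x_1) <-> (x_1 -> x_1))) & ((~x_1 <-> x_1) -> (x_1 <-> x_1)) = 1/5 & 1 = 1/5

1/5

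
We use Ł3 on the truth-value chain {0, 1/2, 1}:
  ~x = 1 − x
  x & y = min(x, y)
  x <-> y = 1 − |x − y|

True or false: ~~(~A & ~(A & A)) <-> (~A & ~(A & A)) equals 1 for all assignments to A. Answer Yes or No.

A = 0 ↦ 1
A = 1/2 ↦ 1
A = 1 ↦ 1
Every assignment gives a value ≥ 1.

Yes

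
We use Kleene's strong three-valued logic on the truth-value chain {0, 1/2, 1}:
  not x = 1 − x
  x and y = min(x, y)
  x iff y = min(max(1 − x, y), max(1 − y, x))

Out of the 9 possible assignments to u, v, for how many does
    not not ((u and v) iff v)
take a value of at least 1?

4

u = 0, v = 0 ↦ 1  ≥
u = 0, v = 1/2 ↦ 1/2  <
u = 0, v = 1 ↦ 0  <
u = 1/2, v = 0 ↦ 1  ≥
u = 1/2, v = 1/2 ↦ 1/2  <
u = 1/2, v = 1 ↦ 1/2  <
u = 1, v = 0 ↦ 1  ≥
u = 1, v = 1/2 ↦ 1/2  <
u = 1, v = 1 ↦ 1  ≥
So 4 of the 9 assignments meet the threshold.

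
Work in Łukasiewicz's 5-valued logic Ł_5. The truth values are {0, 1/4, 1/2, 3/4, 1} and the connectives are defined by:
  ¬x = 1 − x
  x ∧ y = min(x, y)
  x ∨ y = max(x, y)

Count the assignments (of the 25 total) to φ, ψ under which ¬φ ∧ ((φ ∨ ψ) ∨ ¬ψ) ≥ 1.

value 1: 2 assignments (counts)
value 3/4: 6 assignments
value 1/2: 7 assignments
value 1/4: 5 assignments
value 0: 5 assignments
So 2 of the 25 assignments meet the threshold.

2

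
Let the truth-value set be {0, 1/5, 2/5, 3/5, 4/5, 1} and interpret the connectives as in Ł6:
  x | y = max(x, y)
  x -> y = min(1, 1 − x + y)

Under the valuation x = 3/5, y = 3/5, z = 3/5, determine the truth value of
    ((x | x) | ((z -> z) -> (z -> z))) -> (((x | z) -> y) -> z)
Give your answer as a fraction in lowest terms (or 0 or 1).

3/5

x | x = 3/5 | 3/5 = 3/5
z -> z = 3/5 -> 3/5 = 1
z -> z = 3/5 -> 3/5 = 1
(z -> z) -> (z -> z) = 1 -> 1 = 1
(x | x) | ((z -> z) -> (z -> z)) = 3/5 | 1 = 1
x | z = 3/5 | 3/5 = 3/5
(x | z) -> y = 3/5 -> 3/5 = 1
((x | z) -> y) -> z = 1 -> 3/5 = 3/5
((x | x) | ((z -> z) -> (z -> z))) -> (((x | z) -> y) -> z) = 1 -> 3/5 = 3/5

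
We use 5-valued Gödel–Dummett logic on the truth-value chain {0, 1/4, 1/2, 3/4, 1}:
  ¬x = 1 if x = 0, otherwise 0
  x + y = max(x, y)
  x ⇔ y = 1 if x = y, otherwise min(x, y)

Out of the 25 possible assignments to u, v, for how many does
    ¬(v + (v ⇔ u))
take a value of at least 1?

4

value 1: 4 assignments (counts)
value 0: 21 assignments
So 4 of the 25 assignments meet the threshold.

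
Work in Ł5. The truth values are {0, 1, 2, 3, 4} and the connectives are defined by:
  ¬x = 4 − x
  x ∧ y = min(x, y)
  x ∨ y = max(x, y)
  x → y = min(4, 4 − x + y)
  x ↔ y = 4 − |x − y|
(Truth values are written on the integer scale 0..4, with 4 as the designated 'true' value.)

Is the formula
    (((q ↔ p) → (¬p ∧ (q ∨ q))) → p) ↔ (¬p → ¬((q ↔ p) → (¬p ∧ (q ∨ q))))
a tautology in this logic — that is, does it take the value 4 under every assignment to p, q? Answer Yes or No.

At p = 2, q = 4, for instance:
q ↔ p = 4 ↔ 2 = 2
¬p = ¬2 = 2
q ∨ q = 4 ∨ 4 = 4
¬p ∧ (q ∨ q) = 2 ∧ 4 = 2
(q ↔ p) → (¬p ∧ (q ∨ q)) = 2 → 2 = 4
((q ↔ p) → (¬p ∧ (q ∨ q))) → p = 4 → 2 = 2
¬p = ¬2 = 2
¬((q ↔ p) → (¬p ∧ (q ∨ q))) = ¬4 = 0
¬p → ¬((q ↔ p) → (¬p ∧ (q ∨ q))) = 2 → 0 = 2
(((q ↔ p) → (¬p ∧ (q ∨ q))) → p) ↔ (¬p → ¬((q ↔ p) → (¬p ∧ (q ∨ q)))) = 2 ↔ 2 = 4
and checking the remaining 24 assignments likewise gives ≥ 4 in every case.

Yes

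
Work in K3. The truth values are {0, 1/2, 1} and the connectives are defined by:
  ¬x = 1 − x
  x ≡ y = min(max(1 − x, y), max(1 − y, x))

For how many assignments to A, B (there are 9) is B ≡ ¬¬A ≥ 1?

2

A = 0, B = 0 ↦ 1  ≥
A = 0, B = 1/2 ↦ 1/2  <
A = 0, B = 1 ↦ 0  <
A = 1/2, B = 0 ↦ 1/2  <
A = 1/2, B = 1/2 ↦ 1/2  <
A = 1/2, B = 1 ↦ 1/2  <
A = 1, B = 0 ↦ 0  <
A = 1, B = 1/2 ↦ 1/2  <
A = 1, B = 1 ↦ 1  ≥
So 2 of the 9 assignments meet the threshold.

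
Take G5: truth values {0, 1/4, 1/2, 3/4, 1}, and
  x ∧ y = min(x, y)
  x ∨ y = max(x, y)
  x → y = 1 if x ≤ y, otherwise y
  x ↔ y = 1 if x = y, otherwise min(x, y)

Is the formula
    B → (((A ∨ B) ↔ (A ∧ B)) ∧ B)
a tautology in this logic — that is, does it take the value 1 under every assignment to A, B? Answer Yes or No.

No

Counterexample: take A = 0, B = 1/4.
A ∨ B = 0 ∨ 1/4 = 1/4
A ∧ B = 0 ∧ 1/4 = 0
(A ∨ B) ↔ (A ∧ B) = 1/4 ↔ 0 = 0
((A ∨ B) ↔ (A ∧ B)) ∧ B = 0 ∧ 1/4 = 0
B → (((A ∨ B) ↔ (A ∧ B)) ∧ B) = 1/4 → 0 = 0
This gives 0 ≠ 1.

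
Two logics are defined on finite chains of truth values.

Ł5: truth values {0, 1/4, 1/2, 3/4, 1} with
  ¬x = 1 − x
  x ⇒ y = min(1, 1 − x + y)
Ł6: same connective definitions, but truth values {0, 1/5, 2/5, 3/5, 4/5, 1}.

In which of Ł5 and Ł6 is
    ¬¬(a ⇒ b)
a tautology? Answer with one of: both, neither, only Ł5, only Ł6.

In Ł5: at a = 1/4, b = 0 the value is 3/4 — not a tautology.
In Ł6: at a = 1/5, b = 0 the value is 4/5 — not a tautology.

neither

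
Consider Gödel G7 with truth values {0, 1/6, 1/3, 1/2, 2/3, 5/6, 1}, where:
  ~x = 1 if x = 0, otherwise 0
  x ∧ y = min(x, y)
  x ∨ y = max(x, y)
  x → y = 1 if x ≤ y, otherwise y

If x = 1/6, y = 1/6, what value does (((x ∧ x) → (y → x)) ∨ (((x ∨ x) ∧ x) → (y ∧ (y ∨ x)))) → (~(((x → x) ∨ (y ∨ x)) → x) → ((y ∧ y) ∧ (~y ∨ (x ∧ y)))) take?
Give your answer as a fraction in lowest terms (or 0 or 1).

x ∧ x = 1/6 ∧ 1/6 = 1/6
y → x = 1/6 → 1/6 = 1
(x ∧ x) → (y → x) = 1/6 → 1 = 1
x ∨ x = 1/6 ∨ 1/6 = 1/6
(x ∨ x) ∧ x = 1/6 ∧ 1/6 = 1/6
y ∨ x = 1/6 ∨ 1/6 = 1/6
y ∧ (y ∨ x) = 1/6 ∧ 1/6 = 1/6
((x ∨ x) ∧ x) → (y ∧ (y ∨ x)) = 1/6 → 1/6 = 1
((x ∧ x) → (y → x)) ∨ (((x ∨ x) ∧ x) → (y ∧ (y ∨ x))) = 1 ∨ 1 = 1
x → x = 1/6 → 1/6 = 1
y ∨ x = 1/6 ∨ 1/6 = 1/6
(x → x) ∨ (y ∨ x) = 1 ∨ 1/6 = 1
((x → x) ∨ (y ∨ x)) → x = 1 → 1/6 = 1/6
~(((x → x) ∨ (y ∨ x)) → x) = ~1/6 = 0
y ∧ y = 1/6 ∧ 1/6 = 1/6
~y = ~1/6 = 0
x ∧ y = 1/6 ∧ 1/6 = 1/6
~y ∨ (x ∧ y) = 0 ∨ 1/6 = 1/6
(y ∧ y) ∧ (~y ∨ (x ∧ y)) = 1/6 ∧ 1/6 = 1/6
~(((x → x) ∨ (y ∨ x)) → x) → ((y ∧ y) ∧ (~y ∨ (x ∧ y))) = 0 → 1/6 = 1
(((x ∧ x) → (y → x)) ∨ (((x ∨ x) ∧ x) → (y ∧ (y ∨ x)))) → (~(((x → x) ∨ (y ∨ x)) → x) → ((y ∧ y) ∧ (~y ∨ (x ∧ y)))) = 1 → 1 = 1

1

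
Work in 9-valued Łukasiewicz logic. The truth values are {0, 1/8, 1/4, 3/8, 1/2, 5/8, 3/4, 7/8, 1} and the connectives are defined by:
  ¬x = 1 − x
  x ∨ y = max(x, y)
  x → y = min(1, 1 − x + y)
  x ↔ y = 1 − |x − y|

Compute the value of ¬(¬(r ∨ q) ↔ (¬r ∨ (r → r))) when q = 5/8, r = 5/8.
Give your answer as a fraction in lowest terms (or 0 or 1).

r ∨ q = 5/8 ∨ 5/8 = 5/8
¬(r ∨ q) = ¬5/8 = 3/8
¬r = ¬5/8 = 3/8
r → r = 5/8 → 5/8 = 1
¬r ∨ (r → r) = 3/8 ∨ 1 = 1
¬(r ∨ q) ↔ (¬r ∨ (r → r)) = 3/8 ↔ 1 = 3/8
¬(¬(r ∨ q) ↔ (¬r ∨ (r → r))) = ¬3/8 = 5/8

5/8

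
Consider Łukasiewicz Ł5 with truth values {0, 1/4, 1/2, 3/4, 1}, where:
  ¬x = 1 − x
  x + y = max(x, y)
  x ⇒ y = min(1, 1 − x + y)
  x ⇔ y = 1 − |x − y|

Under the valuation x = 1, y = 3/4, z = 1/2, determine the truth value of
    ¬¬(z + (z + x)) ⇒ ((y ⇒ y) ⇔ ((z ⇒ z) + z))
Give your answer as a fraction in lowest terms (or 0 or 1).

1

z + x = 1/2 + 1 = 1
z + (z + x) = 1/2 + 1 = 1
¬(z + (z + x)) = ¬1 = 0
¬¬(z + (z + x)) = ¬0 = 1
y ⇒ y = 3/4 ⇒ 3/4 = 1
z ⇒ z = 1/2 ⇒ 1/2 = 1
(z ⇒ z) + z = 1 + 1/2 = 1
(y ⇒ y) ⇔ ((z ⇒ z) + z) = 1 ⇔ 1 = 1
¬¬(z + (z + x)) ⇒ ((y ⇒ y) ⇔ ((z ⇒ z) + z)) = 1 ⇒ 1 = 1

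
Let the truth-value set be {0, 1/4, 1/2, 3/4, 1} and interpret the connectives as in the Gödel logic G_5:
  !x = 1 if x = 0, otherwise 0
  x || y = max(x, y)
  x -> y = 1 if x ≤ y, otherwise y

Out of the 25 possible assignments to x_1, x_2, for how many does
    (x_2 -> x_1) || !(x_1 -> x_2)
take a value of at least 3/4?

16

value 1: 15 assignments (counts)
value 3/4: 1 assignment (counts)
value 1/2: 2 assignments
value 1/4: 3 assignments
value 0: 4 assignments
So 16 of the 25 assignments meet the threshold.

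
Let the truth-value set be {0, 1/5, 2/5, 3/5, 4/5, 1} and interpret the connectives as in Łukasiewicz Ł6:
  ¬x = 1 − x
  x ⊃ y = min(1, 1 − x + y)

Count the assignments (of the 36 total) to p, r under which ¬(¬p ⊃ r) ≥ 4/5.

3

value 1: 1 assignment (counts)
value 4/5: 2 assignments (counts)
value 3/5: 3 assignments
value 2/5: 4 assignments
value 1/5: 5 assignments
value 0: 21 assignments
So 3 of the 36 assignments meet the threshold.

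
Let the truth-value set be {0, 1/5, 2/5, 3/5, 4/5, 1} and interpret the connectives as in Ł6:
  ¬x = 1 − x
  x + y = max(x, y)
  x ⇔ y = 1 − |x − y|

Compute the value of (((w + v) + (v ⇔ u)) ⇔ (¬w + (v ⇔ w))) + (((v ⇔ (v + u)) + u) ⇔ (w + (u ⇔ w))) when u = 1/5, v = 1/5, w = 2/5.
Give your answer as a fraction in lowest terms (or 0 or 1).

w + v = 2/5 + 1/5 = 2/5
v ⇔ u = 1/5 ⇔ 1/5 = 1
(w + v) + (v ⇔ u) = 2/5 + 1 = 1
¬w = ¬2/5 = 3/5
v ⇔ w = 1/5 ⇔ 2/5 = 4/5
¬w + (v ⇔ w) = 3/5 + 4/5 = 4/5
((w + v) + (v ⇔ u)) ⇔ (¬w + (v ⇔ w)) = 1 ⇔ 4/5 = 4/5
v + u = 1/5 + 1/5 = 1/5
v ⇔ (v + u) = 1/5 ⇔ 1/5 = 1
(v ⇔ (v + u)) + u = 1 + 1/5 = 1
u ⇔ w = 1/5 ⇔ 2/5 = 4/5
w + (u ⇔ w) = 2/5 + 4/5 = 4/5
((v ⇔ (v + u)) + u) ⇔ (w + (u ⇔ w)) = 1 ⇔ 4/5 = 4/5
(((w + v) + (v ⇔ u)) ⇔ (¬w + (v ⇔ w))) + (((v ⇔ (v + u)) + u) ⇔ (w + (u ⇔ w))) = 4/5 + 4/5 = 4/5

4/5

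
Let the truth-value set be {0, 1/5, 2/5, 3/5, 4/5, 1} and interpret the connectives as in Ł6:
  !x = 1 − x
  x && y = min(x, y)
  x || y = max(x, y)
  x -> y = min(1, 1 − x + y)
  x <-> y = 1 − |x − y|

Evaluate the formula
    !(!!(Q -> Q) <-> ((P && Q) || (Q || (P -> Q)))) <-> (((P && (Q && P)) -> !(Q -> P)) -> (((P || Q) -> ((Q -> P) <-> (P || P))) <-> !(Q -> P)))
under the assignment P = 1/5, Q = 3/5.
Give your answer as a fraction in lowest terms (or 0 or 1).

3/5

Q -> Q = 3/5 -> 3/5 = 1
!(Q -> Q) = !1 = 0
!!(Q -> Q) = !0 = 1
P && Q = 1/5 && 3/5 = 1/5
P -> Q = 1/5 -> 3/5 = 1
Q || (P -> Q) = 3/5 || 1 = 1
(P && Q) || (Q || (P -> Q)) = 1/5 || 1 = 1
!!(Q -> Q) <-> ((P && Q) || (Q || (P -> Q))) = 1 <-> 1 = 1
!(!!(Q -> Q) <-> ((P && Q) || (Q || (P -> Q)))) = !1 = 0
Q && P = 3/5 && 1/5 = 1/5
P && (Q && P) = 1/5 && 1/5 = 1/5
Q -> P = 3/5 -> 1/5 = 3/5
!(Q -> P) = !3/5 = 2/5
(P && (Q && P)) -> !(Q -> P) = 1/5 -> 2/5 = 1
P || Q = 1/5 || 3/5 = 3/5
Q -> P = 3/5 -> 1/5 = 3/5
P || P = 1/5 || 1/5 = 1/5
(Q -> P) <-> (P || P) = 3/5 <-> 1/5 = 3/5
(P || Q) -> ((Q -> P) <-> (P || P)) = 3/5 -> 3/5 = 1
Q -> P = 3/5 -> 1/5 = 3/5
!(Q -> P) = !3/5 = 2/5
((P || Q) -> ((Q -> P) <-> (P || P))) <-> !(Q -> P) = 1 <-> 2/5 = 2/5
((P && (Q && P)) -> !(Q -> P)) -> (((P || Q) -> ((Q -> P) <-> (P || P))) <-> !(Q -> P)) = 1 -> 2/5 = 2/5
!(!!(Q -> Q) <-> ((P && Q) || (Q || (P -> Q)))) <-> (((P && (Q && P)) -> !(Q -> P)) -> (((P || Q) -> ((Q -> P) <-> (P || P))) <-> !(Q -> P))) = 0 <-> 2/5 = 3/5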